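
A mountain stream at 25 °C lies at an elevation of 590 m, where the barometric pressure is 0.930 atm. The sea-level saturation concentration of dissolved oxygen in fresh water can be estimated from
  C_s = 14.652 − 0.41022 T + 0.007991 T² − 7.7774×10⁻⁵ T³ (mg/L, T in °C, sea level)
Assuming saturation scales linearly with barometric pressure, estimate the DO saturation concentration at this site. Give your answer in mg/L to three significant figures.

C_s ≈ 7.60 mg/L

At sea level: C_s = 14.652 − 0.41022×25 + 0.007991×25² − 7.7774×10⁻⁵×25³ = 8.176 mg/L.
Pressure correction: C_s' = 8.176 × 0.930 = 7.603 mg/L.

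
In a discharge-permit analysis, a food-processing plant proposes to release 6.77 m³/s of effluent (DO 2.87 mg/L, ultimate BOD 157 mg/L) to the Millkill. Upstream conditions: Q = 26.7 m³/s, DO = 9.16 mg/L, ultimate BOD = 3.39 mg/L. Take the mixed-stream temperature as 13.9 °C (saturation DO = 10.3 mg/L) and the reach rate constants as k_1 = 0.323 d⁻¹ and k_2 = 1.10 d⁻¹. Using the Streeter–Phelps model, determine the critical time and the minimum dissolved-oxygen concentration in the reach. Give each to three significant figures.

t_c ≈ 1.34 d; minimum DO ≈ 3.74 mg/L

Mixed DO = (26.7×9.16 + 6.77×2.87)/(26.7+6.77) = 264.0/33.47 = 7.888 mg/L.
Mixed L₀ = (26.7×3.39 + 6.77×157)/(33.47) = 1153/33.47 = 34.46 mg/L.
Initial deficit D₀ = C_s − DO₀ = 10.3 − 7.888 = 2.412 mg/L.
t_c = (1/0.7770) ln[(1.10/0.323)(1 − 2.412×0.7770/(0.323×34.46))] = 1.287 × ln(2.832) = 1.340 d.
D_c = (0.323/1.10) × 34.46 × e^(−0.323×1.340) = 0.2936 × 34.46 × 0.6487 = 6.564 mg/L.
Minimum DO = 10.3 − 6.564 = 3.736 mg/L.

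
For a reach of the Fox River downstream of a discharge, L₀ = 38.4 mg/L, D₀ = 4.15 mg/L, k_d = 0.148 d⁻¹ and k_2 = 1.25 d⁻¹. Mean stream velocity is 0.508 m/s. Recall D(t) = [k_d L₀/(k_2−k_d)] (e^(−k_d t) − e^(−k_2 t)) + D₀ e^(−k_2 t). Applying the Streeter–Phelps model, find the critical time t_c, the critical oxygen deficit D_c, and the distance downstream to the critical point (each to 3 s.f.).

At the critical point dD/dt = 0, so k_d L₀ e^(−k_d t) = k_2 D. Substituting D(t) from the Streeter–Phelps equation and solving for t gives
t_c = ln[(k_2/k_d)(1 − D₀(k_2−k_d)/(k_d L₀))] / (k_2−k_d).
Here k_2−k_d = 1.102 d⁻¹ and 1 − D₀(k_2−k_d)/(k_d L₀) = 1 − 4.15×1.102/(0.148×38.4) = 0.1953, so
t_c = ln(8.446 × 0.1953) / 1.102 = 0.5004 / 1.102 = 0.4541 d.
D_c = (k_d/k_2) L₀ e^(−k_d t_c) = (0.148/1.25) × 38.4 × e^(−0.148×0.4541) = 0.1184 × 38.4 × 0.9350 = 4.251 mg/L.
x_c = v t_c = 0.508 m/s × 0.4541 d × 86400 s/d = 19930 m ≈ 19.9 km.

t_c ≈ 0.454 d; D_c ≈ 4.25 mg/L; x_c ≈ 19.9 km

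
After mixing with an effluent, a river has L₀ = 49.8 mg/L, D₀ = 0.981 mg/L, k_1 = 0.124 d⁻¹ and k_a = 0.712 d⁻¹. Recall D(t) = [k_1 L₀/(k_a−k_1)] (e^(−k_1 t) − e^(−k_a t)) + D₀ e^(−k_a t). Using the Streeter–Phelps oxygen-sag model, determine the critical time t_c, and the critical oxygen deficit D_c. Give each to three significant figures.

t_c = [1/(k_a−k_1)] ln[(k_a/k_1)(1 − D₀(k_a−k_1)/(k_1 L₀))]
= [1/(0.712−0.124)] ln[(0.712/0.124)(1 − 0.981×0.5880/(0.124×49.8))]
= (1/0.5880) ln[5.742 × 0.9066] = 1.701 × ln(5.206) = 1.701 × 1.650 = 2.806 d.
L(t_c) = L₀ e^(−k_1 t_c) = 49.8 × 0.7062 = 35.17 mg/L, and at the critical point k_a D_c = k_1 L, so D_c = (0.124/0.712) × 35.17 = 6.125 mg/L.

t_c ≈ 2.81 d; D_c ≈ 6.12 mg/L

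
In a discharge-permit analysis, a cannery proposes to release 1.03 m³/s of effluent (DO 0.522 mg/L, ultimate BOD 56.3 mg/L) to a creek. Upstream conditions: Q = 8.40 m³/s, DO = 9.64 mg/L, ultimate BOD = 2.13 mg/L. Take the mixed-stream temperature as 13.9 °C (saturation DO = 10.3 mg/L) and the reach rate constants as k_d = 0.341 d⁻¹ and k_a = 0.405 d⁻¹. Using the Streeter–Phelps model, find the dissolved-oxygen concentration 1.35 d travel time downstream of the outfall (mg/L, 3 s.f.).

DO ≈ 7.10 mg/L

Mixed DO = (8.40×9.64 + 1.03×0.522)/(8.40+1.03) = 81.51/9.430 = 8.644 mg/L.
Mixed L₀ = (8.40×2.13 + 1.03×56.3)/(9.430) = 75.88/9.430 = 8.047 mg/L.
Initial deficit D₀ = C_s − DO₀ = 10.3 − 8.644 = 1.656 mg/L.
D(1.35) = [0.341×8.047/(0.405−0.341)](e^(−0.341×1.35) − e^(−0.405×1.35)) + 1.656 e^(−0.405×1.35)
= 42.87 × (0.6311 − 0.5788) + 1.656 × 0.5788 = 3.198 mg/L.
DO = 10.3 − 3.198 = 7.102 mg/L.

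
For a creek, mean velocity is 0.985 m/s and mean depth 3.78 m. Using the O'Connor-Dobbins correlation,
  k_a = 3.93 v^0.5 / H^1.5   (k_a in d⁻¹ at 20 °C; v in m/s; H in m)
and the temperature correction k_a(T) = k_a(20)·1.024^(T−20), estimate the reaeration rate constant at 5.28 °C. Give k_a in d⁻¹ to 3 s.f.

k_a ≈ 0.374 d⁻¹

k_a(20) = 3.93 × 0.985^0.5 / 3.78^1.5 = 3.93 × 0.9925 / 7.349 = 0.5307 d⁻¹.
k_a(5.28) = 0.5307 × 1.024^(5.28−20) = 0.5307 × 0.7053 = 0.3743 d⁻¹.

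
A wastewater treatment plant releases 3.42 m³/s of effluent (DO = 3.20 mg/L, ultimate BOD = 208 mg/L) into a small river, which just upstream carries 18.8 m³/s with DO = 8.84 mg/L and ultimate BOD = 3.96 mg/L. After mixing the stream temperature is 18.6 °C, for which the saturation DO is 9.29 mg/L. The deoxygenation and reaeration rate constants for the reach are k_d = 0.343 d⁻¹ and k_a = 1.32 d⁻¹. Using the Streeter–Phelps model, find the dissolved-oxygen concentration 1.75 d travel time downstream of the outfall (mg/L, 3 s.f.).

DO ≈ 3.58 mg/L

Mixed DO = (18.8×8.84 + 3.42×3.20)/(18.8+3.42) = 177.1/22.22 = 7.972 mg/L.
Mixed L₀ = (18.8×3.96 + 3.42×208)/(22.22) = 785.8/22.22 = 35.36 mg/L.
Initial deficit D₀ = C_s − DO₀ = 9.29 − 7.972 = 1.318 mg/L.
D(1.75) = [0.343×35.36/(1.32−0.343)](e^(−0.343×1.75) − e^(−1.32×1.75)) + 1.318 e^(−1.32×1.75)
= 12.42 × (0.5487 − 0.09926) + 1.318 × 0.09926 = 5.711 mg/L.
DO = 9.29 − 5.711 = 3.579 mg/L.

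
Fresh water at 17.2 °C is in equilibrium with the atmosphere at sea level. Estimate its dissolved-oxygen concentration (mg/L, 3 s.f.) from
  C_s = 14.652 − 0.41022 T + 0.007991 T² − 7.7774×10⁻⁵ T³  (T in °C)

C_s = 14.652 − 0.41022×17.2 + 0.007991×17.2² − 7.7774×10⁻⁵×17.2³ = 9.565 mg/L.

C_s ≈ 9.56 mg/L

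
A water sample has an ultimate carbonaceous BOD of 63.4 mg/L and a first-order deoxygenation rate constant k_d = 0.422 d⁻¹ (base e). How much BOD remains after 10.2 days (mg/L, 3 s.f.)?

L_t = L₀ e^(−k_d t) = 63.4 × e^(−0.422×10.2) = 63.4 × 0.01351 = 0.8565 mg/L.

L ≈ 0.856 mg/L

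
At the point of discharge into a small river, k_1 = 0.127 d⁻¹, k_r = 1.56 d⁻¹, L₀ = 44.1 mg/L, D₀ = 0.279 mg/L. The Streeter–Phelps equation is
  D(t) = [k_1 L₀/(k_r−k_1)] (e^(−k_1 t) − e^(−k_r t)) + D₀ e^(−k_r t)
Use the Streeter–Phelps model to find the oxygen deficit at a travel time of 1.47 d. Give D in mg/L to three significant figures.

D ≈ 2.88 mg/L

k_1 L₀/(k_r−k_1) = 0.127×44.1/(1.56−0.127) = 5.601/1.433 = 3.908 mg/L.
e^(−k_1 t) = e^(−0.127×1.470) = 0.8297; e^(−k_r t) = e^(−1.56×1.470) = 0.1009.
D = 3.908 × (0.8297 − 0.1009) + 0.279 × 0.1009 = 2.848 + 0.02816 = 2.876 mg/L.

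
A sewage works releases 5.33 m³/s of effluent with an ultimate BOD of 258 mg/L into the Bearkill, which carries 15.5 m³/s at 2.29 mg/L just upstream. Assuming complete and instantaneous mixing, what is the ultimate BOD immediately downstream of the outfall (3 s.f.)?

Flow-weighted mixing: C = (Q_r C_r + Q_w C_w)/(Q_r + Q_w)
= (15.5×2.29 + 5.33×258)/(15.5 + 5.33) = 1411/20.83 = 67.72 mg/L.

67.7 mg/L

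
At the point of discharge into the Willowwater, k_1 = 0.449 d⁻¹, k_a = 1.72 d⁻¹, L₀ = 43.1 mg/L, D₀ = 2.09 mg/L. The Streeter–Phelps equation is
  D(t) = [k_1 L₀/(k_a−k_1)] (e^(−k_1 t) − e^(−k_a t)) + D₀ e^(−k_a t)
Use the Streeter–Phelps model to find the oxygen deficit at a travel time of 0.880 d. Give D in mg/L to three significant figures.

D ≈ 7.36 mg/L

k_1 L₀/(k_a−k_1) = 0.449×43.1/(1.72−0.449) = 19.35/1.271 = 15.23 mg/L.
e^(−k_1 t) = e^(−0.449×0.8800) = 0.6736; e^(−k_a t) = e^(−1.72×0.8800) = 0.2201.
D = 15.23 × (0.6736 − 0.2201) + 2.09 × 0.2201 = 6.905 + 0.4600 = 7.365 mg/L.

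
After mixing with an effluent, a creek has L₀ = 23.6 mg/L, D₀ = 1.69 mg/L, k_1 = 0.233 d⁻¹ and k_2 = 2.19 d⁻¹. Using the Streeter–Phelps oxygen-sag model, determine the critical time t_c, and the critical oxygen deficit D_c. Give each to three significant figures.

t_c ≈ 0.675 d; D_c ≈ 2.15 mg/L

With k_2/k_1 = 9.399 and 1 − D₀(k_2−k_1)/(k_1 L₀) = 0.3985,
t_c = ln(9.399 × 0.3985) / (2.19 − 0.233) = ln(3.746) / 1.957 = 1.321/1.957 = 0.6748 d.
D_c = (k_1/k_2) L₀ e^(−k_1 t_c) = (0.233/2.19) × 23.6 × e^(−0.233×0.6748) = 0.1064 × 23.6 × 0.8545 = 2.146 mg/L.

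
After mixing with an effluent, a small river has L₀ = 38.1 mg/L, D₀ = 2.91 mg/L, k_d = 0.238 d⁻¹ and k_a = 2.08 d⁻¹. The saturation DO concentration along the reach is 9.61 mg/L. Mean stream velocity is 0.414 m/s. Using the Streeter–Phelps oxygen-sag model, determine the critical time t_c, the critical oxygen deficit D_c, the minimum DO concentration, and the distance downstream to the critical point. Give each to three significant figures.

t_c ≈ 0.691 d; D_c ≈ 3.70 mg/L; min DO ≈ 5.91 mg/L; x_c ≈ 24.7 km

With k_a/k_d = 8.739 and 1 − D₀(k_a−k_d)/(k_d L₀) = 0.4089,
t_c = ln(8.739 × 0.4089) / (2.08 − 0.238) = ln(3.573) / 1.842 = 1.274/1.842 = 0.6914 d.
D_c = (k_d/k_a) L₀ e^(−k_d t_c) = (0.238/2.08) × 38.1 × e^(−0.238×0.6914) = 0.1144 × 38.1 × 0.8483 = 3.698 mg/L.
Minimum DO = C_s − D_c = 9.61 − 3.698 = 5.912 mg/L.
x_c = v t_c = 0.414 m/s × 0.6914 d × 86400 s/d = 24730 m ≈ 24.7 km.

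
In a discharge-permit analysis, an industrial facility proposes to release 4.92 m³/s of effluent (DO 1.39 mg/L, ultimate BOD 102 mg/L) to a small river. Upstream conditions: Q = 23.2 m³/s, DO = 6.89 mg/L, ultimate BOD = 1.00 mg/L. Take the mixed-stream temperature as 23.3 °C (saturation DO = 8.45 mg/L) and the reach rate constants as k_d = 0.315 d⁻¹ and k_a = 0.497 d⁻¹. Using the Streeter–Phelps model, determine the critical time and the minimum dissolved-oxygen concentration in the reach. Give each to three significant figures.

t_c ≈ 2.06 d; minimum DO ≈ 2.26 mg/L

Mixed DO = (23.2×6.89 + 4.92×1.39)/(23.2+4.92) = 166.7/28.12 = 5.928 mg/L.
Mixed L₀ = (23.2×1.00 + 4.92×102)/(28.12) = 525.0/28.12 = 18.67 mg/L.
Initial deficit D₀ = C_s − DO₀ = 8.45 − 5.928 = 2.522 mg/L.
t_c = (1/0.1820) ln[(0.497/0.315)(1 − 2.522×0.1820/(0.315×18.67))] = 5.495 × ln(1.455) = 2.059 d.
D_c = (0.315/0.497) × 18.67 × e^(−0.315×2.059) = 0.6338 × 18.67 × 0.5228 = 6.186 mg/L.
Minimum DO = 8.45 − 6.186 = 2.264 mg/L.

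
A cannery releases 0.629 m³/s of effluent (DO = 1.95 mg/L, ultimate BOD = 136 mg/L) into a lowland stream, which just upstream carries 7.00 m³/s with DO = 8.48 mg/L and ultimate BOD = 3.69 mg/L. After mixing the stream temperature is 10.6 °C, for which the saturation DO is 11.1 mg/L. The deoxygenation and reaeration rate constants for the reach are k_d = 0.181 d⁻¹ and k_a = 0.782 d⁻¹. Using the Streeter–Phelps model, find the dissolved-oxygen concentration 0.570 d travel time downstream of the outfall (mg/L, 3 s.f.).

DO ≈ 7.93 mg/L

Mixed DO = (7.00×8.48 + 0.629×1.95)/(7.00+0.629) = 60.59/7.629 = 7.942 mg/L.
Mixed L₀ = (7.00×3.69 + 0.629×136)/(7.629) = 111.4/7.629 = 14.60 mg/L.
Initial deficit D₀ = C_s − DO₀ = 11.1 − 7.942 = 3.158 mg/L.
D(0.570) = [0.181×14.60/(0.782−0.181)](e^(−0.181×0.570) − e^(−0.782×0.570)) + 3.158 e^(−0.782×0.570)
= 4.397 × (0.9020 − 0.6404) + 3.158 × 0.6404 = 3.173 mg/L.
DO = 11.1 − 3.173 = 7.927 mg/L.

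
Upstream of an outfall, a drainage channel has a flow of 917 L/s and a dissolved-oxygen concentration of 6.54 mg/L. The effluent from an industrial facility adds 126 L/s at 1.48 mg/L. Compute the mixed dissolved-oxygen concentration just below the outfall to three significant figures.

Flow-weighted mixing: C = (Q_r C_r + Q_w C_w)/(Q_r + Q_w)
= (917×6.54 + 126×1.48)/(917 + 126) = 6184/1043 = 5.929 mg/L.

5.93 mg/L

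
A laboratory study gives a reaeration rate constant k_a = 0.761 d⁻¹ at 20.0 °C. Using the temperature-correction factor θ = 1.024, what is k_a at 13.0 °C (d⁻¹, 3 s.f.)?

k_a ≈ 0.645 d⁻¹

k_a(T₂) = k_a(T₁) · θ^(T₂−T₁) = 0.761 × 1.024^(13.0−20.0)
= 0.761 × 1.024^-7.00 = 0.761 × 0.8470 = 0.6446 d⁻¹.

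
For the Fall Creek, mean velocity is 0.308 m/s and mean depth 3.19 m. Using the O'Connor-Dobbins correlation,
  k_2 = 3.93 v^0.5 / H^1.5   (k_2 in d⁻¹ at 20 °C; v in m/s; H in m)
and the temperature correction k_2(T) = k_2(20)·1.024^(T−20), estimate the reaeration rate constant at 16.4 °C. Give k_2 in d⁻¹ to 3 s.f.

k_2(20) = 3.93 × 0.308^0.5 / 3.19^1.5 = 3.93 × 0.5550 / 5.698 = 0.3828 d⁻¹.
k_2(16.4) = 0.3828 × 1.024^(16.4−20) = 0.3828 × 0.9182 = 0.3515 d⁻¹.

k_2 ≈ 0.351 d⁻¹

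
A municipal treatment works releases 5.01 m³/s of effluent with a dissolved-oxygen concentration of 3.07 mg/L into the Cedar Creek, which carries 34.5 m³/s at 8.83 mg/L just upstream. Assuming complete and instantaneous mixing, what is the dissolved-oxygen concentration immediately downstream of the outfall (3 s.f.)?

Flow-weighted mixing: C = (Q_r C_r + Q_w C_w)/(Q_r + Q_w)
= (34.5×8.83 + 5.01×3.07)/(34.5 + 5.01) = 320.0/39.51 = 8.100 mg/L.

8.10 mg/L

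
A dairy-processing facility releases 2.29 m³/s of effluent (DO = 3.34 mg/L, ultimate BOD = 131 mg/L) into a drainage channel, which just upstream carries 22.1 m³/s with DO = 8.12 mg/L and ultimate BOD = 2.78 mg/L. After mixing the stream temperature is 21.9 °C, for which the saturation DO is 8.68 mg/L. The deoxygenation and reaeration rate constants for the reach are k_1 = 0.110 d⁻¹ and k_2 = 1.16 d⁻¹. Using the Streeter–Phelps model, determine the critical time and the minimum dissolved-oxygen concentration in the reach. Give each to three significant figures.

t_c ≈ 1.24 d; minimum DO ≈ 7.45 mg/L

Mixed DO = (22.1×8.12 + 2.29×3.34)/(22.1+2.29) = 187.1/24.39 = 7.671 mg/L.
Mixed L₀ = (22.1×2.78 + 2.29×131)/(24.39) = 361.4/24.39 = 14.82 mg/L.
Initial deficit D₀ = C_s − DO₀ = 8.68 − 7.671 = 1.009 mg/L.
t_c = (1/1.050) ln[(1.16/0.110)(1 − 1.009×1.050/(0.110×14.82))] = 0.9524 × ln(3.693) = 1.244 d.
D_c = (0.110/1.16) × 14.82 × e^(−0.110×1.244) = 0.09483 × 14.82 × 0.8721 = 1.225 mg/L.
Minimum DO = 8.68 − 1.225 = 7.455 mg/L.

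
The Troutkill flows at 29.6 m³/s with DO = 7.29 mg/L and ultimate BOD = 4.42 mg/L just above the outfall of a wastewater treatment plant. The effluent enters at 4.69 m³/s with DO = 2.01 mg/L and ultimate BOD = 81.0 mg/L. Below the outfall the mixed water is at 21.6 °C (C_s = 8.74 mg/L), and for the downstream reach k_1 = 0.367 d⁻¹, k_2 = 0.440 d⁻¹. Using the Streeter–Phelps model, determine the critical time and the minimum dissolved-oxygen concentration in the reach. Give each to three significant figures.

Mixed DO = (29.6×7.29 + 4.69×2.01)/(29.6+4.69) = 225.2/34.29 = 6.568 mg/L.
Mixed L₀ = (29.6×4.42 + 4.69×81.0)/(34.29) = 510.7/34.29 = 14.89 mg/L.
Initial deficit D₀ = C_s − DO₀ = 8.74 − 6.568 = 2.172 mg/L.
t_c = (1/0.07300) ln[(0.440/0.367)(1 − 2.172×0.07300/(0.367×14.89))] = 13.70 × ln(1.164) = 2.082 d.
D_c = (0.367/0.440) × 14.89 × e^(−0.367×2.082) = 0.8341 × 14.89 × 0.4658 = 5.786 mg/L.
Minimum DO = 8.74 − 5.786 = 2.954 mg/L.

t_c ≈ 2.08 d; minimum DO ≈ 2.95 mg/L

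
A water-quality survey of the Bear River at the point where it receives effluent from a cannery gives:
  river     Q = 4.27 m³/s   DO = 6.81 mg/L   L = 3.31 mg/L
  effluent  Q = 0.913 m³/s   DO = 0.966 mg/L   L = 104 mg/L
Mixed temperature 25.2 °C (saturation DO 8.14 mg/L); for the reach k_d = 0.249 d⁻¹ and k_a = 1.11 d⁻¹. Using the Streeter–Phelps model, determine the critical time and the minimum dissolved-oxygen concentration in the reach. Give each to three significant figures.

t_c ≈ 1.17 d; minimum DO ≈ 4.61 mg/L

Mixed DO = (4.27×6.81 + 0.913×0.966)/(4.27+0.913) = 29.96/5.183 = 5.781 mg/L.
Mixed L₀ = (4.27×3.31 + 0.913×104)/(5.183) = 109.1/5.183 = 21.05 mg/L.
Initial deficit D₀ = C_s − DO₀ = 8.14 − 5.781 = 2.359 mg/L.
t_c = (1/0.8610) ln[(1.11/0.249)(1 − 2.359×0.8610/(0.249×21.05))] = 1.161 × ln(2.730) = 1.166 d.
D_c = (0.249/1.11) × 21.05 × e^(−0.249×1.166) = 0.2243 × 21.05 × 0.7479 = 3.531 mg/L.
Minimum DO = 8.14 − 3.531 = 4.609 mg/L.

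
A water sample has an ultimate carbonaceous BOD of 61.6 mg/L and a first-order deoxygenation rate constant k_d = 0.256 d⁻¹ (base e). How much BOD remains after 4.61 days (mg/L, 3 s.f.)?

L_t = L₀ e^(−k_d t) = 61.6 × e^(−0.256×4.61) = 61.6 × 0.3072 = 18.93 mg/L.

L ≈ 18.9 mg/L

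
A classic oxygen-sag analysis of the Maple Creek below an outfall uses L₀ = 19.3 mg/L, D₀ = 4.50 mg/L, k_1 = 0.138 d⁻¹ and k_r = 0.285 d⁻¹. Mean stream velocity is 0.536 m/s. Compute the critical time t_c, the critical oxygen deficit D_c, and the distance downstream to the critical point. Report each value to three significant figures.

t_c ≈ 2.99 d; D_c ≈ 6.18 mg/L; x_c ≈ 139 km

With k_r/k_1 = 2.065 and 1 − D₀(k_r−k_1)/(k_1 L₀) = 0.7516,
t_c = ln(2.065 × 0.7516) / (0.285 − 0.138) = ln(1.552) / 0.1470 = 0.4397/0.1470 = 2.991 d.
L(t_c) = L₀ e^(−k_1 t_c) = 19.3 × 0.6618 = 12.77 mg/L, and at the critical point k_r D_c = k_1 L, so D_c = (0.138/0.285) × 12.77 = 6.185 mg/L.
x_c = v t_c = 0.536 m/s × 2.991 d × 86400 s/d = 138500 m ≈ 139 km.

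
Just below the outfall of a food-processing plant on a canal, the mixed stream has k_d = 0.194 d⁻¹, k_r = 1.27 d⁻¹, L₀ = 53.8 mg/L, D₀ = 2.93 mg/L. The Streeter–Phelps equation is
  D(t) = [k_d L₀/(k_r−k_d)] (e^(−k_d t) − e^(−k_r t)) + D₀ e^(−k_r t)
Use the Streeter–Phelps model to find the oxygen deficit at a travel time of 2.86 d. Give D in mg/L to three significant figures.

D ≈ 5.39 mg/L

k_d L₀/(k_r−k_d) = 0.194×53.8/(1.27−0.194) = 10.44/1.076 = 9.700 mg/L.
e^(−k_d t) = e^(−0.194×2.860) = 0.5742; e^(−k_r t) = e^(−1.27×2.860) = 0.02646.
D = 9.700 × (0.5742 − 0.02646) + 2.93 × 0.02646 = 5.313 + 0.07752 = 5.390 mg/L.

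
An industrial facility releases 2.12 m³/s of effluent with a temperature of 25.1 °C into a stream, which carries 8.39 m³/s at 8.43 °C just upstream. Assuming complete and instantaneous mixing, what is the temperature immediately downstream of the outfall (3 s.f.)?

Flow-weighted mixing: C = (Q_r C_r + Q_w C_w)/(Q_r + Q_w)
= (8.39×8.43 + 2.12×25.1)/(8.39 + 2.12) = 123.9/10.51 = 11.79 °C.

11.8 °C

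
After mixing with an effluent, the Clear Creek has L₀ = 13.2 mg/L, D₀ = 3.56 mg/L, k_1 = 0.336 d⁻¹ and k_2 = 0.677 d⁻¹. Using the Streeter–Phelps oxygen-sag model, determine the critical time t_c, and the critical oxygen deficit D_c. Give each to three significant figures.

t_c ≈ 1.12 d; D_c ≈ 4.50 mg/L

t_c = [1/(k_2−k_1)] ln[(k_2/k_1)(1 − D₀(k_2−k_1)/(k_1 L₀))]
= [1/(0.677−0.336)] ln[(0.677/0.336)(1 − 3.56×0.3410/(0.336×13.2))]
= (1/0.3410) ln[2.015 × 0.7263] = 2.933 × ln(1.463) = 2.933 × 0.3808 = 1.117 d.
L(t_c) = L₀ e^(−k_1 t_c) = 13.2 × 0.6872 = 9.071 mg/L, and at the critical point k_2 D_c = k_1 L, so D_c = (0.336/0.677) × 9.071 = 4.502 mg/L.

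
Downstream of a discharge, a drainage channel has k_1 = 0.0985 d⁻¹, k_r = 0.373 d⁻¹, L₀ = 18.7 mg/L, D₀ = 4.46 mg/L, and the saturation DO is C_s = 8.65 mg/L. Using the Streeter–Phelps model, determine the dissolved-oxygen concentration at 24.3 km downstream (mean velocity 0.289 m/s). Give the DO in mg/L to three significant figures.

Travel time t = x/v = 24.3 km / (0.289 m/s) = 24300 m / 0.289 m/s = 84080 s = 0.9732 d.
k_1 L₀/(k_r−k_1) = 0.0985×18.7/(0.373−0.0985) = 1.842/0.2745 = 6.710 mg/L.
e^(−k_1 t) = e^(−0.0985×0.9732) = 0.9086; e^(−k_r t) = e^(−0.373×0.9732) = 0.6956.
D = 6.710 × (0.9086 − 0.6956) + 4.46 × 0.6956 = 1.429 + 3.102 = 4.532 mg/L.
DO = C_s − D = 8.65 − 4.532 = 4.118 mg/L.

DO ≈ 4.12 mg/L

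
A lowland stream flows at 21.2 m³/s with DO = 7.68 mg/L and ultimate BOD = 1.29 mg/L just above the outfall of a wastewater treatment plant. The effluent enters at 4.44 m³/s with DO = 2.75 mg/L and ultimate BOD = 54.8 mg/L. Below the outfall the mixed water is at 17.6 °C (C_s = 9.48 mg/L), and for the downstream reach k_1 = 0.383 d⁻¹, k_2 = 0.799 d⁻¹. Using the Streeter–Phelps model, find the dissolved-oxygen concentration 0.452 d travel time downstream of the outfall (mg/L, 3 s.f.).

Mixed DO = (21.2×7.68 + 4.44×2.75)/(21.2+4.44) = 175.0/25.64 = 6.826 mg/L.
Mixed L₀ = (21.2×1.29 + 4.44×54.8)/(25.64) = 270.7/25.64 = 10.56 mg/L.
Initial deficit D₀ = C_s − DO₀ = 9.48 − 6.826 = 2.654 mg/L.
D(0.452) = [0.383×10.56/(0.799−0.383)](e^(−0.383×0.452) − e^(−0.799×0.452)) + 2.654 e^(−0.799×0.452)
= 9.719 × (0.8410 − 0.6969) + 2.654 × 0.6969 = 3.250 mg/L.
DO = 9.48 − 3.250 = 6.230 mg/L.

DO ≈ 6.23 mg/L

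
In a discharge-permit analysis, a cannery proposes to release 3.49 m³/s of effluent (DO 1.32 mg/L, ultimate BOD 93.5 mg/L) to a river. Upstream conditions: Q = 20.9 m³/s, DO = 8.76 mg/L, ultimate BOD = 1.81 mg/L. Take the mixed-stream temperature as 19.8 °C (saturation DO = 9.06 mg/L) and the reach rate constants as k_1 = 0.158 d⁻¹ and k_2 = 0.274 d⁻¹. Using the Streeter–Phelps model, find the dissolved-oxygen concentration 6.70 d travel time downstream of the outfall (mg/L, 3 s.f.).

DO ≈ 5.03 mg/L

Mixed DO = (20.9×8.76 + 3.49×1.32)/(20.9+3.49) = 187.7/24.39 = 7.695 mg/L.
Mixed L₀ = (20.9×1.81 + 3.49×93.5)/(24.39) = 364.1/24.39 = 14.93 mg/L.
Initial deficit D₀ = C_s − DO₀ = 9.06 − 7.695 = 1.365 mg/L.
D(6.70) = [0.158×14.93/(0.274−0.158)](e^(−0.158×6.70) − e^(−0.274×6.70)) + 1.365 e^(−0.274×6.70)
= 20.34 × (0.3469 − 0.1595) + 1.365 × 0.1595 = 4.030 mg/L.
DO = 9.06 − 4.030 = 5.030 mg/L.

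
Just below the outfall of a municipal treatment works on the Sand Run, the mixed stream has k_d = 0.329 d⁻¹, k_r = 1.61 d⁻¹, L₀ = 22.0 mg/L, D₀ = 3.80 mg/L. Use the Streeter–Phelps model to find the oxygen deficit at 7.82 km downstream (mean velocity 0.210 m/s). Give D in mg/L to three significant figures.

D ≈ 3.98 mg/L

Travel time t = x/v = 7.82 km / (0.210 m/s) = 7820 m / 0.210 m/s = 37240 s = 0.4310 d.
k_d L₀/(k_r−k_d) = 0.329×22.0/(1.61−0.329) = 7.238/1.281 = 5.650 mg/L.
e^(−k_d t) = e^(−0.329×0.4310) = 0.8678; e^(−k_r t) = e^(−1.61×0.4310) = 0.4996.
D = 5.650 × (0.8678 − 0.4996) + 3.80 × 0.4996 = 2.080 + 1.899 = 3.979 mg/L.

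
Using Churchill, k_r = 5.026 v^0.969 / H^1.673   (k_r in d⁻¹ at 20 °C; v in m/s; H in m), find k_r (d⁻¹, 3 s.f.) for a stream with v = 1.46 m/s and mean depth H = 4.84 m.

k_r = 5.026 × 1.46^0.969 / 4.84^1.673 = 5.026 × 1.443 / 13.99 = 0.5185 d⁻¹.

k_r ≈ 0.518 d⁻¹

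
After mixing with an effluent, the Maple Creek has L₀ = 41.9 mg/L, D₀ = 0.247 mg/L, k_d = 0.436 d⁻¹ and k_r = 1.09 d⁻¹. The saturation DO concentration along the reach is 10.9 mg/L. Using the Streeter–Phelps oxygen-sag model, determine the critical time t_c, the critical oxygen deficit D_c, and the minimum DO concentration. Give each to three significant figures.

t_c ≈ 1.39 d; D_c ≈ 9.15 mg/L; min DO ≈ 1.75 mg/L

With k_r/k_d = 2.500 and 1 − D₀(k_r−k_d)/(k_d L₀) = 0.9912,
t_c = ln(2.500 × 0.9912) / (1.09 − 0.436) = ln(2.478) / 0.6540 = 0.9074/0.6540 = 1.387 d.
L(t_c) = L₀ e^(−k_d t_c) = 41.9 × 0.5461 = 22.88 mg/L, and at the critical point k_r D_c = k_d L, so D_c = (0.436/1.09) × 22.88 = 9.153 mg/L.
Minimum DO = C_s − D_c = 10.9 − 9.153 = 1.747 mg/L.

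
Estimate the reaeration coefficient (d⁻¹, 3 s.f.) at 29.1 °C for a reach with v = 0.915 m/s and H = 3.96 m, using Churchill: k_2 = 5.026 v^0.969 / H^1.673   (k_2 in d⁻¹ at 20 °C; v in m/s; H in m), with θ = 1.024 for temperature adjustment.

k_2(20) = 5.026 × 0.915^0.969 / 3.96^1.673 = 5.026 × 0.9175 / 9.999 = 0.4612 d⁻¹.
k_2(29.1) = 0.4612 × 1.024^(29.1−20) = 0.4612 × 1.241 = 0.5723 d⁻¹.

k_2 ≈ 0.572 d⁻¹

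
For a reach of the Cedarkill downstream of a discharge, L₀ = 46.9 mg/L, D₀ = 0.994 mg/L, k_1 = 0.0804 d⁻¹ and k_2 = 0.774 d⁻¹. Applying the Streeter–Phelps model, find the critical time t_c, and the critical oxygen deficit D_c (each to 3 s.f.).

t_c = [1/(k_2−k_1)] ln[(k_2/k_1)(1 − D₀(k_2−k_1)/(k_1 L₀))]
= [1/(0.774−0.0804)] ln[(0.774/0.0804)(1 − 0.994×0.6936/(0.0804×46.9))]
= (1/0.6936) ln[9.627 × 0.8172] = 1.442 × ln(7.867) = 1.442 × 2.063 = 2.974 d.
D_c = (k_1/k_2) L₀ e^(−k_1 t_c) = (0.0804/0.774) × 46.9 × e^(−0.0804×2.974) = 0.1039 × 46.9 × 0.7873 = 3.836 mg/L.

t_c ≈ 2.97 d; D_c ≈ 3.84 mg/L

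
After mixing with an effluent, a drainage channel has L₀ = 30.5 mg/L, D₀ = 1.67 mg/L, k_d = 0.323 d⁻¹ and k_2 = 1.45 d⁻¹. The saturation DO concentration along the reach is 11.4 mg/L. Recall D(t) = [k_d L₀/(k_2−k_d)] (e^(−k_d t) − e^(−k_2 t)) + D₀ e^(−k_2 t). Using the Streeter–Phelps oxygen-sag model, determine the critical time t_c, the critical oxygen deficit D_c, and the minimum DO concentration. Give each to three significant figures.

At the critical point dD/dt = 0, so k_d L₀ e^(−k_d t) = k_2 D. Substituting D(t) from the Streeter–Phelps equation and solving for t gives
t_c = ln[(k_2/k_d)(1 − D₀(k_2−k_d)/(k_d L₀))] / (k_2−k_d).
Here k_2−k_d = 1.127 d⁻¹ and 1 − D₀(k_2−k_d)/(k_d L₀) = 1 − 1.67×1.127/(0.323×30.5) = 0.8090, so
t_c = ln(4.489 × 0.8090) / 1.127 = 1.290 / 1.127 = 1.144 d.
D_c = (k_d/k_2) L₀ e^(−k_d t_c) = (0.323/1.45) × 30.5 × e^(−0.323×1.144) = 0.2228 × 30.5 × 0.6910 = 4.695 mg/L.
Minimum DO = C_s − D_c = 11.4 − 4.695 = 6.705 mg/L.

t_c ≈ 1.14 d; D_c ≈ 4.69 mg/L; min DO ≈ 6.71 mg/L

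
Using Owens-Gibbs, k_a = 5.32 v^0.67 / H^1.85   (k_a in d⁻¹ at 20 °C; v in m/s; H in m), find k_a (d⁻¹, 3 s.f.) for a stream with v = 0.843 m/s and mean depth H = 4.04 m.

k_a ≈ 0.358 d⁻¹

k_a = 5.32 × 0.843^0.67 / 4.04^1.85 = 5.32 × 0.8919 / 13.24 = 0.3584 d⁻¹.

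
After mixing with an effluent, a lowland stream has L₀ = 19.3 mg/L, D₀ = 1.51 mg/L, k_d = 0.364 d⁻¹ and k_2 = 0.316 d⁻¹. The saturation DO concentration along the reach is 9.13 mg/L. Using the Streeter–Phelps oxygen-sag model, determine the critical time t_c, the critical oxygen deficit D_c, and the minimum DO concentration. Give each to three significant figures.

t_c = [1/(k_2−k_d)] ln[(k_2/k_d)(1 − D₀(k_2−k_d)/(k_d L₀))]
= [1/(0.316−0.364)] ln[(0.316/0.364)(1 − 1.51×-0.04800/(0.364×19.3))]
= (1/-0.04800) ln[0.8681 × 1.010] = -20.83 × ln(0.8771) = -20.83 × -0.1311 = 2.732 d.
L(t_c) = L₀ e^(−k_d t_c) = 19.3 × 0.3699 = 7.139 mg/L, and at the critical point k_2 D_c = k_d L, so D_c = (0.364/0.316) × 7.139 = 8.223 mg/L.
Minimum DO = C_s − D_c = 9.13 − 8.223 = 0.9066 mg/L.

t_c ≈ 2.73 d; D_c ≈ 8.22 mg/L; min DO ≈ 0.907 mg/L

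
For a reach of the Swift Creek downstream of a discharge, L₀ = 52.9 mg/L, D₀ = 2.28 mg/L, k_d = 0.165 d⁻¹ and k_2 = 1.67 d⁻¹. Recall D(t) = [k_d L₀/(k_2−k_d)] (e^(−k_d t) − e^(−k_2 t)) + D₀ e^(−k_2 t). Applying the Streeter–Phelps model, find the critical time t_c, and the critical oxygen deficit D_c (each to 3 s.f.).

t_c ≈ 1.21 d; D_c ≈ 4.28 mg/L

With k_2/k_d = 10.12 and 1 − D₀(k_2−k_d)/(k_d L₀) = 0.6069,
t_c = ln(10.12 × 0.6069) / (1.67 − 0.165) = ln(6.142) / 1.505 = 1.815/1.505 = 1.206 d.
L(t_c) = L₀ e^(−k_d t_c) = 52.9 × 0.8195 = 43.35 mg/L, and at the critical point k_2 D_c = k_d L, so D_c = (0.165/1.67) × 43.35 = 4.283 mg/L.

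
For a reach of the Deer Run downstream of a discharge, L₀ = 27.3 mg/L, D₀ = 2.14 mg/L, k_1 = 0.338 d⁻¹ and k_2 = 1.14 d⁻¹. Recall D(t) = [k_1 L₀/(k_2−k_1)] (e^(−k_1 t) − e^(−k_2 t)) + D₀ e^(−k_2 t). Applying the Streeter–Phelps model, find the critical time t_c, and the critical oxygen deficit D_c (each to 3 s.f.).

At the critical point dD/dt = 0, so k_1 L₀ e^(−k_1 t) = k_2 D. Substituting D(t) from the Streeter–Phelps equation and solving for t gives
t_c = ln[(k_2/k_1)(1 − D₀(k_2−k_1)/(k_1 L₀))] / (k_2−k_1).
Here k_2−k_1 = 0.8020 d⁻¹ and 1 − D₀(k_2−k_1)/(k_1 L₀) = 1 − 2.14×0.8020/(0.338×27.3) = 0.8140, so
t_c = ln(3.373 × 0.8140) / 0.8020 = 1.010 / 0.8020 = 1.259 d.
L(t_c) = L₀ e^(−k_1 t_c) = 27.3 × 0.6534 = 17.84 mg/L, and at the critical point k_2 D_c = k_1 L, so D_c = (0.338/1.14) × 17.84 = 5.288 mg/L.

t_c ≈ 1.26 d; D_c ≈ 5.29 mg/L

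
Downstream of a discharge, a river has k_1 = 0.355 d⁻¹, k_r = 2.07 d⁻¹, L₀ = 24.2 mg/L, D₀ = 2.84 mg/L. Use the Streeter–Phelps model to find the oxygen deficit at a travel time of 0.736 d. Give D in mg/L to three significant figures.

k_1 L₀/(k_r−k_1) = 0.355×24.2/(2.07−0.355) = 8.591/1.715 = 5.009 mg/L.
e^(−k_1 t) = e^(−0.355×0.7360) = 0.7701; e^(−k_r t) = e^(−2.07×0.7360) = 0.2179.
D = 5.009 × (0.7701 − 0.2179) + 2.84 × 0.2179 = 2.766 + 0.6190 = 3.385 mg/L.

D ≈ 3.38 mg/L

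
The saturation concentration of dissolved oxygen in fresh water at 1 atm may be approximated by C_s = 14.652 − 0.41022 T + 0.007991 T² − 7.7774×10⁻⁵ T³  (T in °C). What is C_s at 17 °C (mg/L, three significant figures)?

C_s = 14.652 − 0.41022×17 + 0.007991×17² − 7.7774×10⁻⁵×17³ = 9.606 mg/L.

C_s ≈ 9.61 mg/L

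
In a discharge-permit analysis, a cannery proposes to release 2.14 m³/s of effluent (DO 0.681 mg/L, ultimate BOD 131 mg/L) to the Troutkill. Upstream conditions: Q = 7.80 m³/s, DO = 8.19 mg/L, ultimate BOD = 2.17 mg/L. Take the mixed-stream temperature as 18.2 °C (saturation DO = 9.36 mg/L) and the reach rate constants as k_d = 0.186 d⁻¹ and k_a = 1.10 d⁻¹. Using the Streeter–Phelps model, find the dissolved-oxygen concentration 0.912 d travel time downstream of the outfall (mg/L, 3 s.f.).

Mixed DO = (7.80×8.19 + 2.14×0.681)/(7.80+2.14) = 65.34/9.940 = 6.573 mg/L.
Mixed L₀ = (7.80×2.17 + 2.14×131)/(9.940) = 297.3/9.940 = 29.91 mg/L.
Initial deficit D₀ = C_s − DO₀ = 9.36 − 6.573 = 2.787 mg/L.
D(0.912) = [0.186×29.91/(1.10−0.186)](e^(−0.186×0.912) − e^(−1.10×0.912)) + 2.787 e^(−1.10×0.912)
= 6.086 × (0.8440 − 0.3667) + 2.787 × 0.3667 = 3.926 mg/L.
DO = 9.36 − 3.926 = 5.434 mg/L.

DO ≈ 5.43 mg/L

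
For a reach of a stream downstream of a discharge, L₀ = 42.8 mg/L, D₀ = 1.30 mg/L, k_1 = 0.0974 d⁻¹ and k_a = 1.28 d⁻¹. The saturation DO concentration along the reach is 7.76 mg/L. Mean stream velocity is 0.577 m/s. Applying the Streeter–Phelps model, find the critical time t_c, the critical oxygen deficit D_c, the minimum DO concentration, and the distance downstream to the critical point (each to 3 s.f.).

t_c ≈ 1.79 d; D_c ≈ 2.74 mg/L; min DO ≈ 5.02 mg/L; x_c ≈ 89.2 km

At the critical point dD/dt = 0, so k_1 L₀ e^(−k_1 t) = k_a D. Substituting D(t) from the Streeter–Phelps equation and solving for t gives
t_c = ln[(k_a/k_1)(1 − D₀(k_a−k_1)/(k_1 L₀))] / (k_a−k_1).
Here k_a−k_1 = 1.183 d⁻¹ and 1 − D₀(k_a−k_1)/(k_1 L₀) = 1 − 1.30×1.183/(0.0974×42.8) = 0.6312, so
t_c = ln(13.14 × 0.6312) / 1.183 = 2.116 / 1.183 = 1.789 d.
D_c = (k_1/k_a) L₀ e^(−k_1 t_c) = (0.0974/1.28) × 42.8 × e^(−0.0974×1.789) = 0.07609 × 42.8 × 0.8401 = 2.736 mg/L.
Minimum DO = C_s − D_c = 7.76 − 2.736 = 5.024 mg/L.
x_c = v t_c = 0.577 m/s × 1.789 d × 86400 s/d = 89190 m ≈ 89.2 km.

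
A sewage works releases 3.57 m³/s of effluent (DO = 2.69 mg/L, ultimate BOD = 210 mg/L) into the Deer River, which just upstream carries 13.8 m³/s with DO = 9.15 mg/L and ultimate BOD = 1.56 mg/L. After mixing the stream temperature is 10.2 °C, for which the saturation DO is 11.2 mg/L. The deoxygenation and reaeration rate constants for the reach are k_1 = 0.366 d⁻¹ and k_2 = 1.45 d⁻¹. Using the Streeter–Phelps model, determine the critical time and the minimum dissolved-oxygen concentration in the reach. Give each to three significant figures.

Mixed DO = (13.8×9.15 + 3.57×2.69)/(13.8+3.57) = 135.9/17.37 = 7.822 mg/L.
Mixed L₀ = (13.8×1.56 + 3.57×210)/(17.37) = 771.2/17.37 = 44.40 mg/L.
Initial deficit D₀ = C_s − DO₀ = 11.2 − 7.822 = 3.378 mg/L.
t_c = (1/1.084) ln[(1.45/0.366)(1 − 3.378×1.084/(0.366×44.40))] = 0.9225 × ln(3.069) = 1.034 d.
D_c = (0.366/1.45) × 44.40 × e^(−0.366×1.034) = 0.2524 × 44.40 × 0.6848 = 7.675 mg/L.
Minimum DO = 11.2 − 7.675 = 3.525 mg/L.

t_c ≈ 1.03 d; minimum DO ≈ 3.53 mg/L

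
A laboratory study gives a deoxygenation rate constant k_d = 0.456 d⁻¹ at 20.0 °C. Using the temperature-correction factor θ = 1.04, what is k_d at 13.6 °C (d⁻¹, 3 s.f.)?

k_d ≈ 0.355 d⁻¹

k_d(T₂) = k_d(T₁) · θ^(T₂−T₁) = 0.456 × 1.04^(13.6−20.0)
= 0.456 × 1.04^-6.40 = 0.456 × 0.7780 = 0.3548 d⁻¹.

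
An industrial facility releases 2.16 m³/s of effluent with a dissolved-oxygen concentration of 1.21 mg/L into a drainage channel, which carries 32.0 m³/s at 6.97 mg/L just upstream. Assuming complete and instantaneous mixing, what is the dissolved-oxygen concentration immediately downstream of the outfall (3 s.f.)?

6.61 mg/L

Flow-weighted mixing: C = (Q_r C_r + Q_w C_w)/(Q_r + Q_w)
= (32.0×6.97 + 2.16×1.21)/(32.0 + 2.16) = 225.7/34.16 = 6.606 mg/L.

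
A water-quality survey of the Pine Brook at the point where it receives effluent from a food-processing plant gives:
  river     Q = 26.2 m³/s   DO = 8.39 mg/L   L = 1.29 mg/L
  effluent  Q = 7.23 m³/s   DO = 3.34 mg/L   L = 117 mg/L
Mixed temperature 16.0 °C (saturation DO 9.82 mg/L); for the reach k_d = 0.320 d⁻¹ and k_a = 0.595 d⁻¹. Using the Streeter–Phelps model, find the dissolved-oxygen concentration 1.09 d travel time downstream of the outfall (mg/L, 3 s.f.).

Mixed DO = (26.2×8.39 + 7.23×3.34)/(26.2+7.23) = 244.0/33.43 = 7.298 mg/L.
Mixed L₀ = (26.2×1.29 + 7.23×117)/(33.43) = 879.7/33.43 = 26.31 mg/L.
Initial deficit D₀ = C_s − DO₀ = 9.82 − 7.298 = 2.522 mg/L.
D(1.09) = [0.320×26.31/(0.595−0.320)](e^(−0.320×1.09) − e^(−0.595×1.09)) + 2.522 e^(−0.595×1.09)
= 30.62 × (0.7055 − 0.5228) + 2.522 × 0.5228 = 6.914 mg/L.
DO = 9.82 − 6.914 = 2.906 mg/L.

DO ≈ 2.91 mg/L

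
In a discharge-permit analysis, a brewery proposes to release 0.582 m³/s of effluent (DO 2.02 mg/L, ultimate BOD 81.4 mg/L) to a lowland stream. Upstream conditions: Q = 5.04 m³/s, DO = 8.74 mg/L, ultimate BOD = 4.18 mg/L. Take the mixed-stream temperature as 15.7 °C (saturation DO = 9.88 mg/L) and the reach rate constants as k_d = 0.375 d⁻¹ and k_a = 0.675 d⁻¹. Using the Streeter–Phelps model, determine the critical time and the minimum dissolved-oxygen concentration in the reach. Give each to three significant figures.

t_c ≈ 1.53 d; minimum DO ≈ 6.07 mg/L

Mixed DO = (5.04×8.74 + 0.582×2.02)/(5.04+0.582) = 45.23/5.622 = 8.044 mg/L.
Mixed L₀ = (5.04×4.18 + 0.582×81.4)/(5.622) = 68.44/5.622 = 12.17 mg/L.
Initial deficit D₀ = C_s − DO₀ = 9.88 − 8.044 = 1.836 mg/L.
t_c = (1/0.3000) ln[(0.675/0.375)(1 − 1.836×0.3000/(0.375×12.17))] = 3.333 × ln(1.583) = 1.531 d.
D_c = (0.375/0.675) × 12.17 × e^(−0.375×1.531) = 0.5556 × 12.17 × 0.5632 = 3.809 mg/L.
Minimum DO = 9.88 − 3.809 = 6.071 mg/L.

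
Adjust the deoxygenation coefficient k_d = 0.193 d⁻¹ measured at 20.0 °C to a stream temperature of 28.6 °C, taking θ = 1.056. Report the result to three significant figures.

k_d ≈ 0.308 d⁻¹

k_d(T₂) = k_d(T₁) · θ^(T₂−T₁) = 0.193 × 1.056^(28.6−20.0)
= 0.193 × 1.056^8.60 = 0.193 × 1.598 = 0.3084 d⁻¹.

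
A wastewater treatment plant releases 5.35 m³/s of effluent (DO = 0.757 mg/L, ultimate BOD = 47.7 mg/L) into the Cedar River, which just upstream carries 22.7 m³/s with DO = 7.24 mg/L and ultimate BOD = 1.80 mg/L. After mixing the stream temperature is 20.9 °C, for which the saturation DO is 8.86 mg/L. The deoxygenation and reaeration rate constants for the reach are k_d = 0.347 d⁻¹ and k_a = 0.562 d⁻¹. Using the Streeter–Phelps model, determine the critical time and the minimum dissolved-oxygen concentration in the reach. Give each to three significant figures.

t_c ≈ 1.39 d; minimum DO ≈ 4.84 mg/L

Mixed DO = (22.7×7.24 + 5.35×0.757)/(22.7+5.35) = 168.4/28.05 = 6.003 mg/L.
Mixed L₀ = (22.7×1.80 + 5.35×47.7)/(28.05) = 296.1/28.05 = 10.55 mg/L.
Initial deficit D₀ = C_s − DO₀ = 8.86 − 6.003 = 2.857 mg/L.
t_c = (1/0.2150) ln[(0.562/0.347)(1 − 2.857×0.2150/(0.347×10.55))] = 4.651 × ln(1.348) = 1.389 d.
D_c = (0.347/0.562) × 10.55 × e^(−0.347×1.389) = 0.6174 × 10.55 × 0.6176 = 4.025 mg/L.
Minimum DO = 8.86 − 4.025 = 4.835 mg/L.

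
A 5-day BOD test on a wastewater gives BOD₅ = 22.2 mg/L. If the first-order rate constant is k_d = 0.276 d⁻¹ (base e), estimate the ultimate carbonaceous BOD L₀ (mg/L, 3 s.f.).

L₀ ≈ 29.7 mg/L

BOD₅ = L₀(1 − e^(−5k_d)) ⇒ L₀ = BOD₅ / (1 − e^(−5×0.276))
= 22.2 / (1 − 0.2516) = 22.2 / 0.7484 = 29.66 mg/L.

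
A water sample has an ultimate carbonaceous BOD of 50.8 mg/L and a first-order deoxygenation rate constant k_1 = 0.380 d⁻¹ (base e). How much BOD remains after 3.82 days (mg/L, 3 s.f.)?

L_t = L₀ e^(−k_1 t) = 50.8 × e^(−0.380×3.82) = 50.8 × 0.2342 = 11.90 mg/L.

L ≈ 11.9 mg/L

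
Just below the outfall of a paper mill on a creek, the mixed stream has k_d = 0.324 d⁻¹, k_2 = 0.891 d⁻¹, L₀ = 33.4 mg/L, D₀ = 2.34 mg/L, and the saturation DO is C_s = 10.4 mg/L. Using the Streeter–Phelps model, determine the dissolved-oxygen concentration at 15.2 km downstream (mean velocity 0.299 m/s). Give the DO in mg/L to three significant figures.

DO ≈ 4.54 mg/L

Travel time t = x/v = 15.2 km / (0.299 m/s) = 15200 m / 0.299 m/s = 50840 s = 0.5884 d.
k_d L₀/(k_2−k_d) = 0.324×33.4/(0.891−0.324) = 10.82/0.5670 = 19.09 mg/L.
e^(−k_d t) = e^(−0.324×0.5884) = 0.8264; e^(−k_2 t) = e^(−0.891×0.5884) = 0.5920.
D = 19.09 × (0.8264 − 0.5920) + 2.34 × 0.5920 = 4.474 + 1.385 = 5.860 mg/L.
DO = C_s − D = 10.4 − 5.860 = 4.540 mg/L.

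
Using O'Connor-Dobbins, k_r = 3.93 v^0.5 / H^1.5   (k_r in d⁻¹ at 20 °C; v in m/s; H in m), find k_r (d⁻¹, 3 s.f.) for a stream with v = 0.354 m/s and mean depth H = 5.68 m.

k_r = 3.93 × 0.354^0.5 / 5.68^1.5 = 3.93 × 0.5950 / 13.54 = 0.1727 d⁻¹.

k_r ≈ 0.173 d⁻¹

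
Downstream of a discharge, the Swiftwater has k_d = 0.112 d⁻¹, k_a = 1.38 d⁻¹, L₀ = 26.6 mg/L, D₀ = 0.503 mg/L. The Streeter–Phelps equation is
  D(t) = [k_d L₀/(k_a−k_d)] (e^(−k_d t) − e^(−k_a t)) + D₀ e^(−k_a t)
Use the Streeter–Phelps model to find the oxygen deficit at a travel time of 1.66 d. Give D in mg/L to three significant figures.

k_d L₀/(k_a−k_d) = 0.112×26.6/(1.38−0.112) = 2.979/1.268 = 2.350 mg/L.
e^(−k_d t) = e^(−0.112×1.660) = 0.8303; e^(−k_a t) = e^(−1.38×1.660) = 0.1012.
D = 2.350 × (0.8303 − 0.1012) + 0.503 × 0.1012 = 1.713 + 0.05090 = 1.764 mg/L.

D ≈ 1.76 mg/L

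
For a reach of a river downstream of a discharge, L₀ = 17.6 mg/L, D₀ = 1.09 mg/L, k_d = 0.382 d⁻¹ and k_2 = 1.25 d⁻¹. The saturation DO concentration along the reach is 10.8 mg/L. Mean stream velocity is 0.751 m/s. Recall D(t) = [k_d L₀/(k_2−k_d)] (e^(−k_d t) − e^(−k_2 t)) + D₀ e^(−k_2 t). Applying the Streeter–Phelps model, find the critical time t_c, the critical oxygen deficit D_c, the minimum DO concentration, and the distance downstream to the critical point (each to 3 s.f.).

t_c ≈ 1.19 d; D_c ≈ 3.41 mg/L; min DO ≈ 7.39 mg/L; x_c ≈ 77.3 km

t_c = [1/(k_2−k_d)] ln[(k_2/k_d)(1 − D₀(k_2−k_d)/(k_d L₀))]
= [1/(1.25−0.382)] ln[(1.25/0.382)(1 − 1.09×0.8680/(0.382×17.6))]
= (1/0.8680) ln[3.272 × 0.8593] = 1.152 × ln(2.812) = 1.152 × 1.034 = 1.191 d.
D_c = (k_d/k_2) L₀ e^(−k_d t_c) = (0.382/1.25) × 17.6 × e^(−0.382×1.191) = 0.3056 × 17.6 × 0.6345 = 3.413 mg/L.
Minimum DO = C_s − D_c = 10.8 − 3.413 = 7.387 mg/L.
x_c = v t_c = 0.751 m/s × 1.191 d × 86400 s/d = 77280 m ≈ 77.3 km.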